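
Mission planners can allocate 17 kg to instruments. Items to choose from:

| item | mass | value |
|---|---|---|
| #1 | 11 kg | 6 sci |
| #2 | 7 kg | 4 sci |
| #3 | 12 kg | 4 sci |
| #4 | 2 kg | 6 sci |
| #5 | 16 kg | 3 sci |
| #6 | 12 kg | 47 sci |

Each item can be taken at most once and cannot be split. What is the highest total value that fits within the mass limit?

53 sci

Check high-value combinations within 17 kg:
- #4+#6: mass 2+12=14, value 6+47=53
- #6: mass 12, value 47
- #1+#4: mass 11+2=13, value 6+6=12
Best: 53 sci.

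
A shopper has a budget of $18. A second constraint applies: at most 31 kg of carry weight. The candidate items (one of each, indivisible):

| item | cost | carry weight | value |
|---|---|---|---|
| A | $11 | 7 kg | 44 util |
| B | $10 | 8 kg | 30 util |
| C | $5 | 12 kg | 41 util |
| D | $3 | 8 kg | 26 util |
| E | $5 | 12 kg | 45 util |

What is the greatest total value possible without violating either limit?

Feasible sets respecting both limits:
- B+D+E: cost 18, carry weight 28, value 101
- B+C+D: cost 18, carry weight 28, value 97
- A+E: cost 16, carry weight 19, value 89
Best: 101 util.

101 util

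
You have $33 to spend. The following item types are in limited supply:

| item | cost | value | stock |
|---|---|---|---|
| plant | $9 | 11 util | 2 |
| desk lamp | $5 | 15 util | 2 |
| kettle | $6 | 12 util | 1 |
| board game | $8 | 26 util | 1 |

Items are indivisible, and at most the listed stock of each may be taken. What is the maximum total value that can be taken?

79 util

Best selections within cost 33 and stock limits:
- 1×plant + 2×desk lamp + 1×kettle + 1×board game: cost 33, value 79
- 2×desk lamp + 1×kettle + 1×board game: cost 24, value 68
- 1×plant + 2×desk lamp + 1×board game: cost 27, value 67
Best: 79 util.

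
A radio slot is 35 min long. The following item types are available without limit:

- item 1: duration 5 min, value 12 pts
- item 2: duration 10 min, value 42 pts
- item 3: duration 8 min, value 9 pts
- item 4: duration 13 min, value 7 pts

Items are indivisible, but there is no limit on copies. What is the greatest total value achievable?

Best value-per-unit is item 2 at 42/10; filling with it alone gives 3×42 = 126.
Optimal mix: 1×item 1 + 3×item 2 → duration 35, value 138.

138 pts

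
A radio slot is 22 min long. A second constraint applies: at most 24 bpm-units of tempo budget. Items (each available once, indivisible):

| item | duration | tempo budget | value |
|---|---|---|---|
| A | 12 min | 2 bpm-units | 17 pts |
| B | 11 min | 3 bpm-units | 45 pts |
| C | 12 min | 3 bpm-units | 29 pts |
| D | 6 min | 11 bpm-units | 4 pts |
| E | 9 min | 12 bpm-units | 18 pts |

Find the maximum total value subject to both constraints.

Feasible sets respecting both limits:
- B+E: duration 20, tempo budget 15, value 63
- B+D: duration 17, tempo budget 14, value 49
- C+E: duration 21, tempo budget 15, value 47
Best: 63 pts.

63 pts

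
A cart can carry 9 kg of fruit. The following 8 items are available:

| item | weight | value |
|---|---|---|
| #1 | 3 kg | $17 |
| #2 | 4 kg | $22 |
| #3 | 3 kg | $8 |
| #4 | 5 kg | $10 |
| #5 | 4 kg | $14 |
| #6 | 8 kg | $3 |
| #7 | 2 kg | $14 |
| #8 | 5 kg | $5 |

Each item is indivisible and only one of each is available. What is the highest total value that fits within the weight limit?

This is a 0/1 knapsack; check combinations near the capacity.
- #1+#2+#7: weight 3+4+2=9, value 17+22+14=53
- #1+#5+#7: weight 3+4+2=9, value 17+14+14=45
- #2+#3+#7: weight 4+3+2=9, value 22+8+14=44
Best: $53.

$53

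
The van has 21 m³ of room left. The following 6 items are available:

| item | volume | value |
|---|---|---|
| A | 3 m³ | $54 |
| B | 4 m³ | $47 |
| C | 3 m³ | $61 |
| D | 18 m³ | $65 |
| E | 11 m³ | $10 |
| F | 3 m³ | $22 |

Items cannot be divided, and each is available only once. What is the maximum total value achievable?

Check high-value combinations within 21 m³:
- A+B+C+F: volume 3+4+3+3=13, value 54+47+61+22=184
- A+B+C+E: volume 3+4+3+11=21, value 54+47+61+10=172
- A+B+C: volume 3+4+3=10, value 54+47+61=162
Best: $184.

$184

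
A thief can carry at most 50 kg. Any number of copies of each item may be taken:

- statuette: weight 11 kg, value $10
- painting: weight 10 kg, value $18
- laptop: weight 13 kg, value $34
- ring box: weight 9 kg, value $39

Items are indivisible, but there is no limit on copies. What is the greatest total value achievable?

$195

Best value-per-unit is ring box at 39/9, and filling with it alone uses weight 5×9=45. No mix of the others beats 5×39 = 195.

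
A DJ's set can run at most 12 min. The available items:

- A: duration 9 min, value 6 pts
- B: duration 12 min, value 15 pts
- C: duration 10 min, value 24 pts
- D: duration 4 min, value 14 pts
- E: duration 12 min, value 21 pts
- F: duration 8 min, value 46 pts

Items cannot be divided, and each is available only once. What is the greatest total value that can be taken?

Check high-value combinations within 12 min:
- D+F: duration 4+8=12, value 14+46=60
- F: duration 8, value 46
- C: duration 10, value 24
- E: duration 12, value 21
Best: 60 pts.

60 pts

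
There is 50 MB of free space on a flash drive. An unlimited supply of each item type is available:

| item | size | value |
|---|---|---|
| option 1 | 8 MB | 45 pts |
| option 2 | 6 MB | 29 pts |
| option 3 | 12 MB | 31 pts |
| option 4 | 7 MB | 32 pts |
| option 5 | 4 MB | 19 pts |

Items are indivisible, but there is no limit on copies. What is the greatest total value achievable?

Best value-per-unit is option 1 at 45/8; filling with it alone gives 6×45 = 270.
Optimal mix: 5×option 1 + 1×option 2 + 1×option 5 → size 50, value 273.

273 pts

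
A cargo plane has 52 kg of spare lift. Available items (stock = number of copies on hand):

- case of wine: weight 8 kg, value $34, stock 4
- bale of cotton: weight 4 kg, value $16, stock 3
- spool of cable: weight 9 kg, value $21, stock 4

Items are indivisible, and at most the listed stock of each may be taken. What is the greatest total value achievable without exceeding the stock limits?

$189

Top feasible selections:
- 4×case of wine + 2×bale of cotton + 1×spool of cable: weight 49, value 189
- 4×case of wine + 3×bale of cotton: weight 44, value 184
- 4×case of wine + 2×spool of cable: weight 50, value 178
Best: $189.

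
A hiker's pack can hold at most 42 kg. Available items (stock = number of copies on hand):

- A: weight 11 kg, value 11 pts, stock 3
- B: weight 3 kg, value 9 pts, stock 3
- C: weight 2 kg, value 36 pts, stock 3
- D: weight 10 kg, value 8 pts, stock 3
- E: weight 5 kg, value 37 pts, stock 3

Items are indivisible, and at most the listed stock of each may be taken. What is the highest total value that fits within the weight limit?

257 pts

Best selections within weight 42 and stock limits:
- 1×A + 3×B + 3×C + 3×E: weight 41, value 257
- 3×B + 3×C + 1×D + 3×E: weight 40, value 254
Best: 257 pts.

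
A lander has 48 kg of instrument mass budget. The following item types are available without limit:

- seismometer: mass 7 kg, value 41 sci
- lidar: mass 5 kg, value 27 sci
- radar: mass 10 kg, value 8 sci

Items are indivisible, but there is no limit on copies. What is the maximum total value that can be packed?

Best value-per-unit is seismometer at 41/7; filling with it alone gives 6×41 = 246.
Optimal mix: 6×seismometer + 1×lidar → mass 47, value 273.

273 sci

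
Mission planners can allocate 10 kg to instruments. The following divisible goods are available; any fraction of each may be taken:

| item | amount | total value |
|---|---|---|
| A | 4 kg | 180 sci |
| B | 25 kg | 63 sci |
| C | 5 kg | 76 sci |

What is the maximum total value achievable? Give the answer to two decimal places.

Take in order of value per unit:
- A (180/4 per unit): all 4 → value 180, running total 180.00
- C (76/5 per unit): all 5 → value 76, running total 256.00
- B (63/25 per unit): 1 of 25 → value 1×63/25 = 2.5200, running total 258.52
Total 258.52.

258.52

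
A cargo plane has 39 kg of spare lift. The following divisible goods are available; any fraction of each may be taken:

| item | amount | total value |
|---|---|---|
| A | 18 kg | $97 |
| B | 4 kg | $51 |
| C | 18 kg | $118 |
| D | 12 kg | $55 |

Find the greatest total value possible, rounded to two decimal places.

Take in order of value per unit:
- B (51/4 per unit): all 4 → value 51, running total 51.00
- C (118/18 per unit): all 18 → value 118, running total 169.00
- A (97/18 per unit): 17 of 18 → value 17×97/18 = 91.6111, running total 260.61
Total 260.61.

260.61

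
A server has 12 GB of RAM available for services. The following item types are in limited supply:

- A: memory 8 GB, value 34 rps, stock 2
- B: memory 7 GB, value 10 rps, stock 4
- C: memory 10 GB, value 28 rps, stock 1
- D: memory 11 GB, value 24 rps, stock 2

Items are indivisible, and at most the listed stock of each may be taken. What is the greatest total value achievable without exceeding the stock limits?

34 rps

Top feasible selections:
- 1×A: memory 8, value 34
- 1×C: memory 10, value 28
Best: 34 rps.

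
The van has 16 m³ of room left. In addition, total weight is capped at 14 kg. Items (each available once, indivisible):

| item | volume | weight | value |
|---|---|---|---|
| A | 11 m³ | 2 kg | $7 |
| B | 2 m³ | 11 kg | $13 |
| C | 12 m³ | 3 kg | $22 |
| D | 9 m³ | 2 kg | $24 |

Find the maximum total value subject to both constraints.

Feasible sets respecting both limits:
- B+D: volume 11, weight 13, value 37
- B+C: volume 14, weight 14, value 35
- D: volume 9, weight 2, value 24
Best: $37.

$37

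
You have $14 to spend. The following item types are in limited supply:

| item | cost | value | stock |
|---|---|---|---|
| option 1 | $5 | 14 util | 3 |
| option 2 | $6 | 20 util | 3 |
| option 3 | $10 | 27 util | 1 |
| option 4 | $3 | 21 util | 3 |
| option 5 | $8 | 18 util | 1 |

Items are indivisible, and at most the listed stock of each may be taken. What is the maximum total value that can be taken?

77 util

Top feasible selections:
- 1×option 1 + 3×option 4: cost 14, value 77
- 3×option 4: cost 9, value 63
- 1×option 2 + 2×option 4: cost 12, value 62
Best: 77 util.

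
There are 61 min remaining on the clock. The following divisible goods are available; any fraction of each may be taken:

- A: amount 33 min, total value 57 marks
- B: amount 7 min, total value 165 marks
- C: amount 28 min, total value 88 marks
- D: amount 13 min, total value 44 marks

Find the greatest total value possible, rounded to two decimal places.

319.45

Take in order of value per unit:
- B (165/7 per unit): all 7 → value 165, running total 165.00
- D (44/13 per unit): all 13 → value 44, running total 209.00
- C (88/28 per unit): all 28 → value 88, running total 297.00
- A (57/33 per unit): 13 of 33 → value 13×57/33 = 22.4545, running total 319.45
Total 319.45.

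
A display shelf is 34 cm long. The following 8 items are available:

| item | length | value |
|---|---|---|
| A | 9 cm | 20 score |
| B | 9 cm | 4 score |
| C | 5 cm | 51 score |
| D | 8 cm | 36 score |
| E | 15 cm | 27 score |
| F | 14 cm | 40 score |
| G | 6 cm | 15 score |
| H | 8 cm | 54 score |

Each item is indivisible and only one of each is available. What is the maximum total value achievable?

Check high-value combinations within 34 cm:
- A+C+D+H: length 9+5+8+8=30, value 20+51+36+54=161
- C+F+G+H: length 5+14+6+8=33, value 51+40+15+54=160
- C+D+G+H: length 5+8+6+8=27, value 51+36+15+54=156
- C+E+G+H: length 5+15+6+8=34, value 51+27+15+54=147
- C+F+H: length 5+14+8=27, value 51+40+54=145
Best: 161 score.

161 score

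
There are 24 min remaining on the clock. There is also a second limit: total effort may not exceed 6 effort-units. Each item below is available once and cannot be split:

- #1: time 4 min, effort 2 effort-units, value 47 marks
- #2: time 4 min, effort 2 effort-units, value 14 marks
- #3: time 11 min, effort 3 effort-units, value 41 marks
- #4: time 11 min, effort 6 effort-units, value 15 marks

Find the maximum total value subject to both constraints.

Feasible sets respecting both limits:
- #1+#3: time 15, effort 5, value 88
- #1+#2: time 8, effort 4, value 61
- #2+#3: time 15, effort 5, value 55
Best: 88 marks.

88 marks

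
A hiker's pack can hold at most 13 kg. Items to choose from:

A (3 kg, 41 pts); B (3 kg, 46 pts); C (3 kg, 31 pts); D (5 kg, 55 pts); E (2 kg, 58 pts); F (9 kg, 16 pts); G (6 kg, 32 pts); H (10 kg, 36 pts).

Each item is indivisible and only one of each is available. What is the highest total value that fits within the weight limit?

200 pts

Check high-value combinations within 13 kg:
- A+B+D+E: weight 3+3+5+2=13, value 41+46+55+58=200
- B+C+D+E: weight 3+3+5+2=13, value 46+31+55+58=190
- A+C+D+E: weight 3+3+5+2=13, value 41+31+55+58=185
- A+B+C+E: weight 3+3+3+2=11, value 41+46+31+58=176
Best: 200 pts.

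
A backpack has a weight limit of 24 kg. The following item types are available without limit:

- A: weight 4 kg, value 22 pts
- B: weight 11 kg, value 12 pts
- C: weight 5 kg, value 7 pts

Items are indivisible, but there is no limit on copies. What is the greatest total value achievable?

132 pts

Best value-per-unit is A at 22/4, and filling with it alone uses weight 6×4=24. No mix of the others beats 6×22 = 132.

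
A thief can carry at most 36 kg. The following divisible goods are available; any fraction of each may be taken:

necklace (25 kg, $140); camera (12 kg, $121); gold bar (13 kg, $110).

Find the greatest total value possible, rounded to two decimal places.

292.60

Take in order of value per unit:
- camera (121/12 per unit): all 12 → value 121, running total 121.00
- gold bar (110/13 per unit): all 13 → value 110, running total 231.00
- necklace (140/25 per unit): 11 of 25 → value 11×140/25 = 61.6000, running total 292.60
Total 292.60.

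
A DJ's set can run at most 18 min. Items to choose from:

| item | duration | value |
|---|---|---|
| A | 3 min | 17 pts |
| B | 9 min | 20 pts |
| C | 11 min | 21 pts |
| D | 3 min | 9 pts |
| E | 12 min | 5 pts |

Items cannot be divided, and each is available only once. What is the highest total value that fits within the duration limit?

Check high-value combinations within 18 min:
- A+C+D: duration 3+11+3=17, value 17+21+9=47
- A+B+D: duration 3+9+3=15, value 17+20+9=46
- A+C: duration 3+11=14, value 17+21=38
- A+B: duration 3+9=12, value 17+20=37
- A+D+E: duration 3+3+12=18, value 17+9+5=31
Best: 47 pts.

47 pts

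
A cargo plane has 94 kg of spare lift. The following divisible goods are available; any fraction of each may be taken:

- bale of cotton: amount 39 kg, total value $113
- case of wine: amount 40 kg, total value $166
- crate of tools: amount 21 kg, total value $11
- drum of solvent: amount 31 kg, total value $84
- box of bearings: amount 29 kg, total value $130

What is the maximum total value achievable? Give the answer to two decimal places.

Take in order of value per unit:
- box of bearings (130/29 per unit): all 29 → value 130, running total 130.00
- case of wine (166/40 per unit): all 40 → value 166, running total 296.00
- bale of cotton (113/39 per unit): 25 of 39 → value 25×113/39 = 72.4359, running total 368.44
Total 368.44.

368.44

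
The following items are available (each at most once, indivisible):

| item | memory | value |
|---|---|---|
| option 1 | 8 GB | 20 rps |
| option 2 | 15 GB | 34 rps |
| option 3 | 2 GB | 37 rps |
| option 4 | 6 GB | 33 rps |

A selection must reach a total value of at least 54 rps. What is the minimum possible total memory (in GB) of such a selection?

Subsets with value ≥ 54, sorted by total memory:
- option 3+option 4: memory 8, value 70
- option 1+option 3: memory 10, value 57
Minimum memory: 8 GB.

8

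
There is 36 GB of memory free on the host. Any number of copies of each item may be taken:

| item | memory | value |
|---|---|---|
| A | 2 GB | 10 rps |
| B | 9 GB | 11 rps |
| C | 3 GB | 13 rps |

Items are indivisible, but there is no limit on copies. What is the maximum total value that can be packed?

Best value-per-unit is A at 10/2, and filling with it alone uses memory 18×2=36. No mix of the others beats 18×10 = 180.

180 rps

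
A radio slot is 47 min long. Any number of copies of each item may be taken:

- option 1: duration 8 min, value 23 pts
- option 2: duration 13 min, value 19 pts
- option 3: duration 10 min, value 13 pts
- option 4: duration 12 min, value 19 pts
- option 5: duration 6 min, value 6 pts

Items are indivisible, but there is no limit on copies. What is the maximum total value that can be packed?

121 pts

Best value-per-unit is option 1 at 23/8; filling with it alone gives 5×23 = 115.
Optimal mix: 5×option 1 + 1×option 5 → duration 46, value 121.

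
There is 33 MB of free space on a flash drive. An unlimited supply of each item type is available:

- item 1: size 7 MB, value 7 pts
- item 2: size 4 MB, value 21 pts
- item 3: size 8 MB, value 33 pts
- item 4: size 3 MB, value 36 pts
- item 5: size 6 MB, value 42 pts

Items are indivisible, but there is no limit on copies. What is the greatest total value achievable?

Best value-per-unit is item 4 at 36/3, and filling with it alone uses size 11×3=33. No mix of the others beats 11×36 = 396.

396 pts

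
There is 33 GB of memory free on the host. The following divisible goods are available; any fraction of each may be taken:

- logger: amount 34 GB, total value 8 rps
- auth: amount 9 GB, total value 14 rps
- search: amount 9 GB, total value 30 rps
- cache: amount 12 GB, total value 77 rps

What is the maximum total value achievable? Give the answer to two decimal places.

121.71

Take in order of value per unit:
- cache (77/12 per unit): all 12 → value 77, running total 77.00
- search (30/9 per unit): all 9 → value 30, running total 107.00
- auth (14/9 per unit): all 9 → value 14, running total 121.00
- logger (8/34 per unit): 3 of 34 → value 3×8/34 = 0.7059, running total 121.71
Total 121.71.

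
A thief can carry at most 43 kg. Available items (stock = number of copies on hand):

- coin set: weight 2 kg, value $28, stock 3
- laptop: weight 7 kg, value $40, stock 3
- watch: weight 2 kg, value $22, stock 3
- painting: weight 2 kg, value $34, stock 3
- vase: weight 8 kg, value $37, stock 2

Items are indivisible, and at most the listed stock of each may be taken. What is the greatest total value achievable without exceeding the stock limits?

$372

Best selections within weight 43 and stock limits:
- 3×coin set + 3×laptop + 3×watch + 3×painting: weight 39, value 372
- 3×coin set + 2×laptop + 3×watch + 3×painting + 1×vase: weight 40, value 369
- 3×coin set + 1×laptop + 3×watch + 3×painting + 2×vase: weight 41, value 366
Best: $372.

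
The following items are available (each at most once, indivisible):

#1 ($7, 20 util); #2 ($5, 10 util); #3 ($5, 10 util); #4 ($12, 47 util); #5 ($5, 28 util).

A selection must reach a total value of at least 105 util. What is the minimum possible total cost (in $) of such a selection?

29

Subsets with value ≥ 105, sorted by total cost:
- #1+#2+#4+#5: cost 29, value 105
- #1+#3+#4+#5: cost 29, value 105
Minimum cost: 29 $.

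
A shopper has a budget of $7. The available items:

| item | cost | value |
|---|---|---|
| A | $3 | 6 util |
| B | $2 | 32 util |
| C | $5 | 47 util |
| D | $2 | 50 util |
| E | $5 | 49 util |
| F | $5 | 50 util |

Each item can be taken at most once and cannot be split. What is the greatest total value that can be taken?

Check high-value combinations within $7:
- D+F: cost 2+5=7, value 50+50=100
- D+E: cost 2+5=7, value 50+49=99
- C+D: cost 5+2=7, value 47+50=97
- A+B+D: cost 3+2+2=7, value 6+32+50=88
Best: 100 util.

100 util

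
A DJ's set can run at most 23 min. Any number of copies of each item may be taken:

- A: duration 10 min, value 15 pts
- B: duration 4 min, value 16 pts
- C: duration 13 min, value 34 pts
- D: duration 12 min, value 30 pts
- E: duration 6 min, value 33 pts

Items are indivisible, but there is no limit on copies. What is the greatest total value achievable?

Best value-per-unit is E at 33/6; filling with it alone gives 3×33 = 99.
Optimal mix: 1×B + 3×E → duration 22, value 115.

115 pts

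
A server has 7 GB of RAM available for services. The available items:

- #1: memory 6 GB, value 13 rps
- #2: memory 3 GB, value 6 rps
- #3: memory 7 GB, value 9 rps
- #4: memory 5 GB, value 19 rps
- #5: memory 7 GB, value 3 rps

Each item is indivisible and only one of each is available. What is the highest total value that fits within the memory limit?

19 rps

Check high-value combinations within 7 GB:
- #4: memory 5, value 19
- #1: memory 6, value 13
- #3: memory 7, value 9
- #2: memory 3, value 6
- #5: memory 7, value 3
Best: 19 rps.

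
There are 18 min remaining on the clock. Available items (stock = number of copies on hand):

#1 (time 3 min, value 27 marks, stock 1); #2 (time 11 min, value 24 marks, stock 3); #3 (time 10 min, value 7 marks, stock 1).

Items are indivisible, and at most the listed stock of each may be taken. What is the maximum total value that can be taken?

Top feasible selections:
- 1×#1 + 1×#2: time 14, value 51
- 1×#1 + 1×#3: time 13, value 34
- 1×#1: time 3, value 27
Best: 51 marks.

51 marks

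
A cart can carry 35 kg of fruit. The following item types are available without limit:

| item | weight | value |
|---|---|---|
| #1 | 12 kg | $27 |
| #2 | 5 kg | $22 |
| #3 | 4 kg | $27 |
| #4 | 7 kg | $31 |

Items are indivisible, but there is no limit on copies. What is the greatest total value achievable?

$220

Best value-per-unit is #3 at 27/4; filling with it alone gives 8×27 = 216.
Optimal mix: 7×#3 + 1×#4 → weight 35, value 220.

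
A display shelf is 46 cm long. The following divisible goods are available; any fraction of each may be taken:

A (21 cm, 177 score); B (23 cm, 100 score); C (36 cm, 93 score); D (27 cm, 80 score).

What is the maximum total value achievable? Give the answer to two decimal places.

Take in order of value per unit:
- A (177/21 per unit): all 21 → value 177, running total 177.00
- B (100/23 per unit): all 23 → value 100, running total 277.00
- D (80/27 per unit): 2 of 27 → value 2×80/27 = 5.9259, running total 282.93
Total 282.93.

282.93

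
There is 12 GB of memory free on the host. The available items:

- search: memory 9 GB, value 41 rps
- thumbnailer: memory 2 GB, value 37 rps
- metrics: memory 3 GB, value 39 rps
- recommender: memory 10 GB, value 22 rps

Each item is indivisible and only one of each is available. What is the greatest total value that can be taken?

80 rps

Check high-value combinations within 12 GB:
- search+metrics: memory 9+3=12, value 41+39=80
- search+thumbnailer: memory 9+2=11, value 41+37=78
- thumbnailer+metrics: memory 2+3=5, value 37+39=76
Best: 80 rps.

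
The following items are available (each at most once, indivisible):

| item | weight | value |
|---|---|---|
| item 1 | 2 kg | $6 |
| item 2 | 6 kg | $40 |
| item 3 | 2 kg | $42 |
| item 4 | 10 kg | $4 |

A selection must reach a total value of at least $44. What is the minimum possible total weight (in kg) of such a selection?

4

Subsets with value ≥ 44, sorted by total weight:
- item 1+item 3: weight 4, value 48
- item 2+item 3: weight 8, value 82
- item 1+item 2: weight 8, value 46
- item 1+item 2+item 3: weight 10, value 88
Minimum weight: 4 kg.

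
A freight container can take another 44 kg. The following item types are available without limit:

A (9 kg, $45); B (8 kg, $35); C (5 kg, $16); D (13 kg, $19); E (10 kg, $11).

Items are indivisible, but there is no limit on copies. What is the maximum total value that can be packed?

Best value-per-unit is A at 45/9; filling with it alone gives 4×45 = 180.
Optimal mix: 4×A + 1×B → weight 44, value 215.

$215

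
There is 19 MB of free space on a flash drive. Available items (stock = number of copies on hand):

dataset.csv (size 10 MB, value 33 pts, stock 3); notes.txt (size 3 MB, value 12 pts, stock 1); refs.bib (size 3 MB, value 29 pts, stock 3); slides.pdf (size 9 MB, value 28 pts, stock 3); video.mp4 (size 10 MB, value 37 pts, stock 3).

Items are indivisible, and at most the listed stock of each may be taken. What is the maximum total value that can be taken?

Best selections within size 19 and stock limits:
- 3×refs.bib + 1×video.mp4: size 19, value 124
- 1×dataset.csv + 3×refs.bib: size 19, value 120
Best: 124 pts.

124 pts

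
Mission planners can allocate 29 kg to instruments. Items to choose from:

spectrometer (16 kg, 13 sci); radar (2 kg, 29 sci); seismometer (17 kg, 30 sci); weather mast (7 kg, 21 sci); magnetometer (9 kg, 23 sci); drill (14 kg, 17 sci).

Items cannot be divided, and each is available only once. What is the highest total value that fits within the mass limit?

Check high-value combinations within 29 kg:
- radar+seismometer+magnetometer: mass 2+17+9=28, value 29+30+23=82
- radar+seismometer+weather mast: mass 2+17+7=26, value 29+30+21=80
- radar+weather mast+magnetometer: mass 2+7+9=18, value 29+21+23=73
- radar+magnetometer+drill: mass 2+9+14=25, value 29+23+17=69
Best: 82 sci.

82 sci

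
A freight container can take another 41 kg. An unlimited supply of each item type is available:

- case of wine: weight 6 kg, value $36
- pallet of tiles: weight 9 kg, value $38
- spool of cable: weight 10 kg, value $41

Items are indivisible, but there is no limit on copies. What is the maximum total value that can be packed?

$221

Best value-per-unit is case of wine at 36/6; filling with it alone gives 6×36 = 216.
Optimal mix: 5×case of wine + 1×spool of cable → weight 40, value 221.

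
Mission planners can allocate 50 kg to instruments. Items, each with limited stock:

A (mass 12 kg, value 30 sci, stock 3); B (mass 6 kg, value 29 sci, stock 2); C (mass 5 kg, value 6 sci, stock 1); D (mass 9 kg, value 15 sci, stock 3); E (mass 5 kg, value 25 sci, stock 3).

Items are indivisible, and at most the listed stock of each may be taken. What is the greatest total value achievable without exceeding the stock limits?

Best selections within mass 50 and stock limits:
- 1×A + 2×B + 1×D + 3×E: mass 48, value 178
- 2×A + 1×B + 1×C + 3×E: mass 50, value 170
- 1×A + 2×B + 1×C + 3×E: mass 44, value 169
Best: 178 sci.

178 sci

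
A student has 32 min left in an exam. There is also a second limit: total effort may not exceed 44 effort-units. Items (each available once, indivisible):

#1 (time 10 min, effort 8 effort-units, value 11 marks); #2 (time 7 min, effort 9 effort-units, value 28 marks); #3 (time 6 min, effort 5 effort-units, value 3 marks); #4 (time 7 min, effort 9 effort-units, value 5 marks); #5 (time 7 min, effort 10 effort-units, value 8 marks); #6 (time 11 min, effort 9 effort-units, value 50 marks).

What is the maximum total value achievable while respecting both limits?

Feasible sets respecting both limits:
- #2+#4+#5+#6: time 32, effort 37, value 91
- #1+#2+#6: time 28, effort 26, value 89
- #2+#3+#5+#6: time 31, effort 33, value 89
Best: 91 marks.

91 marks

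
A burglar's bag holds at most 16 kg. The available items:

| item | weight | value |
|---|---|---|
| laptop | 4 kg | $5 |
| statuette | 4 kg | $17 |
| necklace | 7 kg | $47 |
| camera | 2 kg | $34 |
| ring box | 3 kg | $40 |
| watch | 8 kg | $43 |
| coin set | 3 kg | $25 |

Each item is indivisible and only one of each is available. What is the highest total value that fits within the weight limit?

Check high-value combinations within 16 kg:
- necklace+camera+ring box+coin set: weight 7+2+3+3=15, value 47+34+40+25=146
- camera+ring box+watch+coin set: weight 2+3+8+3=16, value 34+40+43+25=142
- statuette+necklace+camera+ring box: weight 4+7+2+3=16, value 17+47+34+40=138
Best: $146.

$146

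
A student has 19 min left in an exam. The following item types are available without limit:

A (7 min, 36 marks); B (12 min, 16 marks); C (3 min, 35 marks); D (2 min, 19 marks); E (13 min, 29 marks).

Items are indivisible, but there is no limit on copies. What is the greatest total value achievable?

Best value-per-unit is C at 35/3; filling with it alone gives 6×35 = 210.
Optimal mix: 5×C + 2×D → time 19, value 213.

213 marks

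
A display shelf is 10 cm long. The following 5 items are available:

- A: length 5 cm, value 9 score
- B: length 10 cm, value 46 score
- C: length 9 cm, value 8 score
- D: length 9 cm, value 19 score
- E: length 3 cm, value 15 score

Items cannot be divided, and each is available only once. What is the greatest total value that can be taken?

Check high-value combinations within 10 cm:
- B: length 10, value 46
- A+E: length 5+3=8, value 9+15=24
- D: length 9, value 19
- E: length 3, value 15
Best: 46 score.

46 score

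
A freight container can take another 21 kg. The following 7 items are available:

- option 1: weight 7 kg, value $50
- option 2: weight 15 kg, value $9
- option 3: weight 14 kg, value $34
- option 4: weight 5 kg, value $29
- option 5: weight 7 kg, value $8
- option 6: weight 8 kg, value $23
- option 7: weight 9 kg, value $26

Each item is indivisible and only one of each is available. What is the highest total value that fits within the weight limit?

This is a 0/1 knapsack; check combinations near the capacity.
- option 1+option 4+option 7: weight 7+5+9=21, value 50+29+26=105
- option 1+option 4+option 6: weight 7+5+8=20, value 50+29+23=102
- option 1+option 4+option 5: weight 7+5+7=19, value 50+29+8=87
- option 1+option 3: weight 7+14=21, value 50+34=84
- option 1+option 4: weight 7+5=12, value 50+29=79
Best: $105.

$105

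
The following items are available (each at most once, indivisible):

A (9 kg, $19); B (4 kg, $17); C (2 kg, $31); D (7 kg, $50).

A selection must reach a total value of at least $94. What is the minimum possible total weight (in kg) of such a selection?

Subsets with value ≥ 94, sorted by total weight:
- B+C+D: weight 13, value 98
- A+C+D: weight 18, value 100
- A+B+C+D: weight 22, value 117
Minimum weight: 13 kg.

13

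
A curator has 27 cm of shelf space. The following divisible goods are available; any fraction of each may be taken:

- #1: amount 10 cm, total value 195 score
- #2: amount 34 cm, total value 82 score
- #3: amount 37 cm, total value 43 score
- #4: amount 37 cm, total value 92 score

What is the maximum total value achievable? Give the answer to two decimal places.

237.27

Take in order of value per unit:
- #1 (195/10 per unit): all 10 → value 195, running total 195.00
- #4 (92/37 per unit): 17 of 37 → value 17×92/37 = 42.2703, running total 237.27
Total 237.27.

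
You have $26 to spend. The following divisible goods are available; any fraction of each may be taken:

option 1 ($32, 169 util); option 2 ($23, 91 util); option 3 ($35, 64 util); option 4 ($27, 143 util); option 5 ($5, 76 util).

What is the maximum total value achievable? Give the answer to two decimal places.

Take in order of value per unit:
- option 5 (76/5 per unit): all 5 → value 76, running total 76.00
- option 4 (143/27 per unit): 21 of 27 → value 21×143/27 = 111.2222, running total 187.22
Total 187.22.

187.22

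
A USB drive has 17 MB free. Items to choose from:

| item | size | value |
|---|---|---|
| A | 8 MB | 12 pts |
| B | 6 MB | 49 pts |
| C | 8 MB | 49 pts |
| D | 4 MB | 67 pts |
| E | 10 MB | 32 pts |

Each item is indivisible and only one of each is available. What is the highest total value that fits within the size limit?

This is a 0/1 knapsack; check combinations near the capacity.
- B+D: size 6+4=10, value 49+67=116
- C+D: size 8+4=12, value 49+67=116
- D+E: size 4+10=14, value 67+32=99
Best: 116 pts.

116 pts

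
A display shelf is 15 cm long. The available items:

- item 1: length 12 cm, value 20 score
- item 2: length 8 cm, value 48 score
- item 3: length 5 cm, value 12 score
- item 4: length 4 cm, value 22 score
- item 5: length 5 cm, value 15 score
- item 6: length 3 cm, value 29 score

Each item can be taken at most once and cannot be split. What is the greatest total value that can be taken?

99 score

Check high-value combinations within 15 cm:
- item 2+item 4+item 6: length 8+4+3=15, value 48+22+29=99
- item 2+item 6: length 8+3=11, value 48+29=77
- item 2+item 4: length 8+4=12, value 48+22=70
- item 4+item 5+item 6: length 4+5+3=12, value 22+15+29=66
Best: 99 score.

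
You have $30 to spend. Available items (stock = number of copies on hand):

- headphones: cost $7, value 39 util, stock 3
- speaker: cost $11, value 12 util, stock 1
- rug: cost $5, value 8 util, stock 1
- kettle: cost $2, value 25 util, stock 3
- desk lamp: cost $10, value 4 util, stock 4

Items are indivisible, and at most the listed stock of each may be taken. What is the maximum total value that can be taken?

Top feasible selections:
- 3×headphones + 3×kettle: cost 27, value 192
- 3×headphones + 1×rug + 2×kettle: cost 30, value 175
- 3×headphones + 2×kettle: cost 25, value 167
Best: 192 util.

192 util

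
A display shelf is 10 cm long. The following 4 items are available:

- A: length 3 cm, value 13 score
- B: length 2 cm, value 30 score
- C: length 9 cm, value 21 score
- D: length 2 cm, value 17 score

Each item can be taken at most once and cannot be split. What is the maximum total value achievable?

60 score

This is a 0/1 knapsack; check combinations near the capacity.
- A+B+D: length 3+2+2=7, value 13+30+17=60
- B+D: length 2+2=4, value 30+17=47
- A+B: length 3+2=5, value 13+30=43
- B: length 2, value 30
- A+D: length 3+2=5, value 13+17=30
Best: 60 score.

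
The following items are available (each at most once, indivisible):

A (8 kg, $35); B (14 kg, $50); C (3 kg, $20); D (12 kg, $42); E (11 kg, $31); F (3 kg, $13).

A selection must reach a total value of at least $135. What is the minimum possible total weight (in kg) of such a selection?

Subsets with value ≥ 135, sorted by total weight:
- A+B+C+E: weight 36, value 136
- A+B+C+D: weight 37, value 147
Minimum weight: 36 kg.

36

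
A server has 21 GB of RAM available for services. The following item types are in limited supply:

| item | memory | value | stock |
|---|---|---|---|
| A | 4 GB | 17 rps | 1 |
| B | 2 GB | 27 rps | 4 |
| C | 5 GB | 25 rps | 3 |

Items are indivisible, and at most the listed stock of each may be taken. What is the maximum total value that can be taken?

158 rps

Best selections within memory 21 and stock limits:
- 4×B + 2×C: memory 18, value 158
- 3×B + 3×C: memory 21, value 156
Best: 158 rps.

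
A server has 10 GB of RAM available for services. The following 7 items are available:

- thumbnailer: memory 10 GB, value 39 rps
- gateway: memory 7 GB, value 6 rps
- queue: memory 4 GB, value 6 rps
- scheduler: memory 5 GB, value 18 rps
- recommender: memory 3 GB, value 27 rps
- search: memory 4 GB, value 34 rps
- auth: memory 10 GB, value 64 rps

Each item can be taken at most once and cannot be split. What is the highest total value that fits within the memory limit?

Check high-value combinations within 10 GB:
- auth: memory 10, value 64
- recommender+search: memory 3+4=7, value 27+34=61
- scheduler+search: memory 5+4=9, value 18+34=52
- scheduler+recommender: memory 5+3=8, value 18+27=45
Best: 64 rps.

64 rps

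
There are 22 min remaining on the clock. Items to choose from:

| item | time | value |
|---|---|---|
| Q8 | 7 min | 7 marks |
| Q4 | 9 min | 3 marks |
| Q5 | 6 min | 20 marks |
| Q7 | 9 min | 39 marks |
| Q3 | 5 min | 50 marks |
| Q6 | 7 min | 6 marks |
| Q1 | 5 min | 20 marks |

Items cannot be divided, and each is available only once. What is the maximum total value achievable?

109 marks

Check high-value combinations within 22 min:
- Q7+Q3+Q1: time 9+5+5=19, value 39+50+20=109
- Q5+Q7+Q3: time 6+9+5=20, value 20+39+50=109
- Q8+Q7+Q3: time 7+9+5=21, value 7+39+50=96
- Q7+Q3+Q6: time 9+5+7=21, value 39+50+6=95
Best: 109 marks.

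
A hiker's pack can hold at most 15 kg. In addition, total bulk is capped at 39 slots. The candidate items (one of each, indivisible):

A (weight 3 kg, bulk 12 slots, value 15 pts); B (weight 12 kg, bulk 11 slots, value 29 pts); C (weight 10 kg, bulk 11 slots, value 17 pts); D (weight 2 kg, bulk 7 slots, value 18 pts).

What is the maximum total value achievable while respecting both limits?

50 pts

Feasible sets respecting both limits:
- A+C+D: weight 15, bulk 30, value 50
- B+D: weight 14, bulk 18, value 47
- A+B: weight 15, bulk 23, value 44
- C+D: weight 12, bulk 18, value 35
Best: 50 pts.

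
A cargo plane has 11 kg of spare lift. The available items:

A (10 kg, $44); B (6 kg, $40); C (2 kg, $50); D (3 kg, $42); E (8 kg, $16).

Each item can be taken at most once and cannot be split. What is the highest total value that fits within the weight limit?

Check high-value combinations within 11 kg:
- B+C+D: weight 6+2+3=11, value 40+50+42=132
- C+D: weight 2+3=5, value 50+42=92
- B+C: weight 6+2=8, value 40+50=90
- B+D: weight 6+3=9, value 40+42=82
Best: $132.

$132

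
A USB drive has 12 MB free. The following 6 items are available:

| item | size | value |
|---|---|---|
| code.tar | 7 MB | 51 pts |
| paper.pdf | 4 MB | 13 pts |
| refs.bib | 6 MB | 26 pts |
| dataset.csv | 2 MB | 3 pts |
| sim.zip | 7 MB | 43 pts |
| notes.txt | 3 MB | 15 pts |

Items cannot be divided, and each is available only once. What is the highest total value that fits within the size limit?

69 pts

Check high-value combinations within 12 MB:
- code.tar+dataset.csv+notes.txt: size 7+2+3=12, value 51+3+15=69
- code.tar+notes.txt: size 7+3=10, value 51+15=66
- code.tar+paper.pdf: size 7+4=11, value 51+13=64
- dataset.csv+sim.zip+notes.txt: size 2+7+3=12, value 3+43+15=61
- sim.zip+notes.txt: size 7+3=10, value 43+15=58
Best: 69 pts.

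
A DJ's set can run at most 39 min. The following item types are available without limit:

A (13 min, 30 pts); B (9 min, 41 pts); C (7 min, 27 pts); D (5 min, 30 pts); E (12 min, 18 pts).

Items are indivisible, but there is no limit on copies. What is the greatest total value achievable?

221 pts

Best value-per-unit is D at 30/5; filling with it alone gives 7×30 = 210.
Optimal mix: 1×B + 6×D → duration 39, value 221.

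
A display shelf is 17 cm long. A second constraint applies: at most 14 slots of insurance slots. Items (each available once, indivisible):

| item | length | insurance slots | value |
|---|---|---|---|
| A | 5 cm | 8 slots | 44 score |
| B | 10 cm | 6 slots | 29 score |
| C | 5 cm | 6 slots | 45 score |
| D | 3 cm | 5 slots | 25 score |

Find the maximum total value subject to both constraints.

89 score

Feasible sets respecting both limits:
- A+C: length 10, insurance slots 14, value 89
- B+C: length 15, insurance slots 12, value 74
- A+B: length 15, insurance slots 14, value 73
- C+D: length 8, insurance slots 11, value 70
Best: 89 score.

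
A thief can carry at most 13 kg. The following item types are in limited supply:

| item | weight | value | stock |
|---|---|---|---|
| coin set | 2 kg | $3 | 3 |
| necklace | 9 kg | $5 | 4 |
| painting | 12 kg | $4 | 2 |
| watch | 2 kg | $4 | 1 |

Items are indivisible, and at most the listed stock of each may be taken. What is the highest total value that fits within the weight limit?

Top feasible selections:
- 3×coin set + 1×watch: weight 8, value 13
- 1×coin set + 1×necklace + 1×watch: weight 13, value 12
Best: $13.

$13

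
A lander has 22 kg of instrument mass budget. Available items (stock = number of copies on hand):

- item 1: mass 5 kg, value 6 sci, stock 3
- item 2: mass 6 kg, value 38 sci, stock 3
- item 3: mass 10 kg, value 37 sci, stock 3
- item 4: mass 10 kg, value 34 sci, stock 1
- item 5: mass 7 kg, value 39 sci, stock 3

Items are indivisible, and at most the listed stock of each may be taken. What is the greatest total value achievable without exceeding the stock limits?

117 sci

Top feasible selections:
- 3×item 5: mass 21, value 117
- 1×item 2 + 2×item 5: mass 20, value 116
Best: 117 sci.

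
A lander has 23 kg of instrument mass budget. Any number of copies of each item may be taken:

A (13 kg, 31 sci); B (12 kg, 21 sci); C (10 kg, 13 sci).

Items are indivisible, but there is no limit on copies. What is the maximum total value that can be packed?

Best value-per-unit is A at 31/13; filling with it alone gives 1×31 = 31.
Optimal mix: 1×A + 1×C → mass 23, value 44.

44 sci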